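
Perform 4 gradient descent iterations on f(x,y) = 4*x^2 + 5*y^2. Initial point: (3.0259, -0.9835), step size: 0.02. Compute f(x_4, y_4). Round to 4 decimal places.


Gradient descent on f(x,y) = 4*x^2 + 5*y^2.
Starting point: (3.0259, -0.9835), alpha = 0.02
Step 1: grad_x = 2*4*3.0259 = 24.2072, grad_y = 2*5*-0.9835 = -9.835
  x_1 = 3.0259 - 0.02*24.2072 = 2.5418
  y_1 = -0.9835 - 0.02*-9.835 = -0.7868
Step 2: grad_x = 2*4*2.5418 = 20.334, grad_y = 2*5*-0.7868 = -7.868
  x_2 = 2.5418 - 0.02*20.334 = 2.1351
  y_2 = -0.7868 - 0.02*-7.868 = -0.6294
Step 3: grad_x = 2*4*2.1351 = 17.0806, grad_y = 2*5*-0.6294 = -6.2944
  x_3 = 2.1351 - 0.02*17.0806 = 1.7935
  y_3 = -0.6294 - 0.02*-6.2944 = -0.5036
Step 4: grad_x = 2*4*1.7935 = 14.3477, grad_y = 2*5*-0.5036 = -5.0355
  x_4 = 1.7935 - 0.02*14.3477 = 1.5065
  y_4 = -0.5036 - 0.02*-5.0355 = -0.4028
f(1.5065, -0.4028) = 4*1.5065^2 + 5*(-0.4028)^2 = 9.8897


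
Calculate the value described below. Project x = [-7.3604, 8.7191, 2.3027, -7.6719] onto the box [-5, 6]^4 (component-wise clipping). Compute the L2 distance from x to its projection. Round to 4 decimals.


Project each component onto [-5, 6].
clip(-7.3604) = -5.0, clip(8.7191) = 6.0, clip(2.3027) = 2.3027, clip(-7.6719) = -5.0
Projection = [-5.0, 6.0, 2.3027, -5.0]
Squared diffs: [5.5715, 7.3935, 0.0, 7.139]
Distance = sqrt(20.104) = 4.4838


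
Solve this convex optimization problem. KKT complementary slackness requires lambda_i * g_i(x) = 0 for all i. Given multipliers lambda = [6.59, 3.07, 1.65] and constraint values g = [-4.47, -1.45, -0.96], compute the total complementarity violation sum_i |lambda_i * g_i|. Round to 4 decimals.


KKT complementary slackness check:
lambda_1 * g_1 = 6.59 * -4.47 = -29.4573
lambda_2 * g_2 = 3.07 * -1.45 = -4.4515
lambda_3 * g_3 = 1.65 * -0.96 = -1.584
Total violation = 29.4573 + 4.4515 + 1.584 = 35.4928


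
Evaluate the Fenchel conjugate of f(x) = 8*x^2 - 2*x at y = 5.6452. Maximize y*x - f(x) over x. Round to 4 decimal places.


f*(y) = sup_x {y*x - a*x^2 - b*x} = sup_x {(y-b)*x - a*x^2}
FOC: (y - b) - 2a*x = 0 => x* = (y - b)/(2a)
x* = (5.6452 + 2)/(2*8) = 0.4778
f*(5.6452) = (y-b)^2/(4a) = (5.6452 + 2)^2/(4*8)
= 58.4491/32 = 1.8265


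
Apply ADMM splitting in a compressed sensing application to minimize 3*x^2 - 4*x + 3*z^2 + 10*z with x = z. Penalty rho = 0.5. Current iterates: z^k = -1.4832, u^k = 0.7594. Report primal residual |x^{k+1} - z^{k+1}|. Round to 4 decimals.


ADMM iteration with rho = 0.5, z^k = -1.4832, u^k = 0.7594
Step 1: x-update.
Minimize 3*x^2 - 4*x + (0.5/2)*(x + 1.4832 + 0.7594)^2
FOC: (2*3 + 0.5)*x = 4 + 0.5*(-1.4832 - 0.7594)
x^{k+1} = 0.4429
Step 2: z-update.
Minimize 3*z^2 + 10*z + (0.5/2)*(0.4429 - z + 0.7594)^2
FOC: (2*3 + 0.5)*z = -10 + 0.5*(0.4429 + 0.7594)
z^{k+1} = -1.446
Step 3: u-update.
u^{k+1} = 0.7594 + 0.4429 + 1.446 = 2.6483
Step 4: Primal residual = |0.4429 + 1.446| = 1.8889


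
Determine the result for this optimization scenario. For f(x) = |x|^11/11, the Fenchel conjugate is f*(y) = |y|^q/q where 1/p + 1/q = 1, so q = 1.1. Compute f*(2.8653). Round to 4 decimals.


The conjugate exponent q satisfies 1/p + 1/q = 1.
p = 11, so q = 11/(11 - 1) = 1.1
|y|^q = 2.8653^1.1 = 3.1834
f*(2.8653) = 3.1834 / 1.1 = 2.894


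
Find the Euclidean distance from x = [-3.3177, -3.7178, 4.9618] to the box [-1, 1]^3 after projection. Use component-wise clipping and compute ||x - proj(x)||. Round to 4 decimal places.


Project each component onto [-1, 1].
clip(-3.3177) = -1.0, clip(-3.7178) = -1.0, clip(4.9618) = 1.0
Projection = [-1.0, -1.0, 1.0]
Squared diffs: [5.3717, 7.3864, 15.6959]
Distance = sqrt(28.454) = 5.3342


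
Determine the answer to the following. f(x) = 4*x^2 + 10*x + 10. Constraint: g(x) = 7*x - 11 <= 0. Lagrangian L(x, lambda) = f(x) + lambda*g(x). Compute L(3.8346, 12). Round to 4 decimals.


Step 1: Evaluate f(x).
f(3.8346) = 4*3.8346^2 + 10*3.8346 + 10 = 107.1626
Step 2: Evaluate g(x).
g(3.8346) = 7*3.8346 - 11 = 15.8422
Step 3: Compute Lagrangian.
L = 107.1626 + 12*15.8422 = 297.269


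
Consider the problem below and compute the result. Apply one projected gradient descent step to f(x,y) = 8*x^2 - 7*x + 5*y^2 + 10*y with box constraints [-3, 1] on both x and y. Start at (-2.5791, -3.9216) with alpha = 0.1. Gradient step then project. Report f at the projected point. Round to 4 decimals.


Step 1: Compute gradient at (-2.5791, -3.9216).
grad_x = 2*8*-2.5791 - 7 = -48.2656
grad_y = 2*5*-3.9216 + 10 = -29.216
Step 2: Gradient step.
x_raw = -2.5791 - 0.1*-48.2656 = 2.2475
y_raw = -3.9216 - 0.1*-29.216 = -1.0
Step 3: Project onto [-3, 1].
x_proj = clip(2.2475) = 1.0
y_proj = clip(-1.0) = -1.0
Step 4: Evaluate f.
f(1.0, -1.0) = -4.0


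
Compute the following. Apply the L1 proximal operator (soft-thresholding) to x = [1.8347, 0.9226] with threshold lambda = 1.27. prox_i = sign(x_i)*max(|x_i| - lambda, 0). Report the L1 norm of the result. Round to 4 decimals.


Soft-thresholding with lambda = 1.27:
prox(1.8347) = sign(1.8347)*max(|1.8347| - 1.27, 0) = 0.5647
prox(0.9226) = sign(0.9226)*max(|0.9226| - 1.27, 0) = 0.0
prox(x) = [0.5647, 0.0]
||prox(x)||_1 = 0.5647 + 0.0 = 0.5647


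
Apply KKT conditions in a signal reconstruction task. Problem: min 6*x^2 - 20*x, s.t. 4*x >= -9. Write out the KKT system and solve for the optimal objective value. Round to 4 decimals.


Step 1: Try lambda = 0 (constraint inactive).
Stationarity: 2*6*x - 20 = 0
x* = 20/(2*6) = 5/3 = 1.6667 (rounded; the exact value 5/3 is used below)
Check constraint: 4*1.6667 = 6.6668 >= -9 -- satisfied.
Step 2: Compute optimal value.
f(x*) = 6*(5/3)^2 - 20*(5/3) = -16.6667


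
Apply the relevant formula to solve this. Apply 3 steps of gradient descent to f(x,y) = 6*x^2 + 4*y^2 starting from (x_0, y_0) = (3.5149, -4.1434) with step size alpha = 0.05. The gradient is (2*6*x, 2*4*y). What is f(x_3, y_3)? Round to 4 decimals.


Gradient descent on f(x,y) = 6*x^2 + 4*y^2.
Starting point: (3.5149, -4.1434), alpha = 0.05
Step 1: grad_x = 2*6*3.5149 = 42.1788, grad_y = 2*4*-4.1434 = -33.1472
  x_1 = 3.5149 - 0.05*42.1788 = 1.406
  y_1 = -4.1434 - 0.05*-33.1472 = -2.486
Step 2: grad_x = 2*6*1.406 = 16.8715, grad_y = 2*4*-2.486 = -19.8883
  x_2 = 1.406 - 0.05*16.8715 = 0.5624
  y_2 = -2.486 - 0.05*-19.8883 = -1.4916
Step 3: grad_x = 2*6*0.5624 = 6.7486, grad_y = 2*4*-1.4916 = -11.933
  x_3 = 0.5624 - 0.05*6.7486 = 0.225
  y_3 = -1.4916 - 0.05*-11.933 = -0.895
f(0.225, -0.895) = 6*0.225^2 + 4*(-0.895)^2 = 3.5075


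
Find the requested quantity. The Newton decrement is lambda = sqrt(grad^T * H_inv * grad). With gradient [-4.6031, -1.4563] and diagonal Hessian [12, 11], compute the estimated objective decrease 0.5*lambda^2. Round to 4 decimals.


Step 1: H is diagonal, so H^(-1) * g = [-0.3836, -0.1324].
Step 2: g^T H^(-1) g = sum_i g_i^2 / H_ii
  = (-4.6031)^2/12 + (-1.4563)^2/11
  = 1.7657 + 0.1928 = 1.9585
Step 3: Objective decrease = 0.5 * g^T H^(-1) g = 0.9793


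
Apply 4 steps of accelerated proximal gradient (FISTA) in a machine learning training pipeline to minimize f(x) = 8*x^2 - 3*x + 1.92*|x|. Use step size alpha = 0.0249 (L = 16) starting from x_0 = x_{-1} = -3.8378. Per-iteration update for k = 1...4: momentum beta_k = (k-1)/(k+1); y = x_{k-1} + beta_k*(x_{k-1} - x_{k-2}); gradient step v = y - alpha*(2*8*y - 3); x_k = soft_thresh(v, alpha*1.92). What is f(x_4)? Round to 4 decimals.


FISTA on f(x) = 8*x^2 - 3*x + 1.92*|x|
L = 16, alpha = 0.0249
Iteration 1: beta = 0.0, y = -3.8378 + 0.0*(-3.8378 + 3.8378) = -3.8378
  grad(y) = -64.4048, v = y - alpha*grad = -2.2341
  prox(v) = soft_thresh(-2.2341, 0.0478) = -2.1863
Iteration 2: beta = 0.3333, y = -2.1863 + 0.3333*(-2.1863 + 3.8378) = -1.6358
  grad(y) = -29.1731, v = y - alpha*grad = -0.9094
  prox(v) = soft_thresh(-0.9094, 0.0478) = -0.8616
Iteration 3: beta = 0.5, y = -0.8616 + 0.5*(-0.8616 + 2.1863) = -0.1992
  grad(y) = -6.1879, v = y - alpha*grad = -0.0452
  prox(v) = soft_thresh(-0.0452, 0.0478) = 0.0
Iteration 4: beta = 0.6, y = 0.0 + 0.6*(0.0 + 0.8616) = 0.517
  grad(y) = 5.2714, v = y - alpha*grad = 0.3857
  prox(v) = soft_thresh(0.3857, 0.0478) = 0.3379
f(x_4) = 8*0.3379^2 - 3*0.3379 + 1.92*|0.3379| = 0.5485


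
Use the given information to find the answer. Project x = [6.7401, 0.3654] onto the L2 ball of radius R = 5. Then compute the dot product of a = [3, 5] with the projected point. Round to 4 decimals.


Step 1: Compute ||x|| (intermediates to 6 decimals).
||x|| = sqrt(6.7401^2 + 0.3654^2) = 6.749997
Step 2: Project.
Since ||x|| > R, scale = R/||x|| = 5/6.749997 = 0.740741, proj(x) = scale * x
proj(x) = [4.992668, 0.270667]
Step 3: Dot product.
a^T * proj(x) = 3*4.992668 + 5*0.270667 = 16.3313


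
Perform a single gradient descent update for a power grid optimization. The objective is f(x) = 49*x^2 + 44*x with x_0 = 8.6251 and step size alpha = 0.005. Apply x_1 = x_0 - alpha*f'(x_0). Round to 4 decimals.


We compute the gradient at x_0 and apply the update.
f'(x) = 98*x + 44
f'(8.6251) = 98*8.6251 + 44 = 889.2598
x_1 = 8.6251 - 0.005*889.2598 = 4.1788


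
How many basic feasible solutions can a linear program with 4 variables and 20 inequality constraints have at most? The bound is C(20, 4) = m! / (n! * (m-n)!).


Each vertex corresponds to some choice of n active constraints out of m, so the number of vertices is at most C(m, n) = m! / (n!(m-n)!).
m = 20, n = 4
Numerator: 20 * 19 * 18 * 17
Denominator: 4! = 24
C(20, 4) = 4845


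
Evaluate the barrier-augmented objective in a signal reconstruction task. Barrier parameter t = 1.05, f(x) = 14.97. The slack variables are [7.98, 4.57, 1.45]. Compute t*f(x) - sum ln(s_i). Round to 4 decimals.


Step 1: Compute log-barrier.
ln values: [2.0769, 1.5195, 0.3716]
phi = -(2.0769 + 1.5195 + 0.3716) = -3.968
Step 2: Compute augmented objective.
t*f(x) = 1.05*14.97 = 15.7185
Total = 15.7185 - 3.968 = 11.7505


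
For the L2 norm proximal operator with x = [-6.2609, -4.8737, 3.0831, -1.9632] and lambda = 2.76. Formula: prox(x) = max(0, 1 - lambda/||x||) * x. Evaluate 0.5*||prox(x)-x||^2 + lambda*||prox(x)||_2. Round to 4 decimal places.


Step 1: Compute ||x||.
||x|| = 8.7356
Step 2: Compute scaling factor.
scale = max(0, 1 - 2.76/8.7356) = 0.6841
Step 3: prox(x) = [-4.2828, -3.3339, 2.109, -1.3429]
||prox(x)|| = 5.9756
Step 4: Proximal objective.
0.5*||prox-x||^2 = 3.8088
lambda*||prox|| = 16.4927
Total = 20.3016


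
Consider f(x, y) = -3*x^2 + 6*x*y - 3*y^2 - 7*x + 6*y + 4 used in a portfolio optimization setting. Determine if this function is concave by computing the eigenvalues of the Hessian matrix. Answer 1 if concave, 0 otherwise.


The Hessian of f(x,y) = -3*x^2 + 6*x*y - 3*y^2 - 7*x + 6*y + 4 is:
H = [[-6, 6], [6, -6]]
Trace = -6 - 6 = -12
Determinant = -6*-6 - (6)^2 = 0
Discriminant = (-12)^2 - 4*0 = 144.0
Eigenvalues: lambda_1 = -12.0, lambda_2 = 0.0
The function is concave.

1


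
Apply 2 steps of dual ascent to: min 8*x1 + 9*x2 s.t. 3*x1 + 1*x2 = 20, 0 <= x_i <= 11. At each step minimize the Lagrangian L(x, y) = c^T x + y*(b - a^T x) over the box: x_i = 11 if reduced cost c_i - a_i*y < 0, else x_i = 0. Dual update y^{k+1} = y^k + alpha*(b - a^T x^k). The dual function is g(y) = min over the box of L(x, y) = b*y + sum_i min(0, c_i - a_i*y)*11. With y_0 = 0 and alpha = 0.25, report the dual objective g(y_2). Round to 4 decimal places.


Dual ascent for LP: min 8*x1 + 9*x2, 3*x1 + 1*x2 = 20, 0 <= x_i <= 11
Step 1: y^k = 0.0, reduced costs: (8.0, 9.0)
  x^k = (0.0, 0.0), subgradient = b - a^T x = 20.0
  y^{k+1} = 0.0 + 0.25*20.0 = 5.0
Step 2: y^k = 5.0, reduced costs: (-7.0, 4.0)
  x^k = (11.0, 0.0), subgradient = b - a^T x = -13.0
  y^{k+1} = 5.0 + 0.25*-13.0 = 1.75
Dual objective at y_2 = 1.75: reduced costs (2.75, 7.25), box minimizer x = (0.0, 0.0)
g(y_2) = b*y + (c1 - a1*y)*x1 + (c2 - a2*y)*x2 = 20*1.75 + 2.75*0.0 + 7.25*0.0 = 35.0 + 0.0 + 0.0 = 35.0


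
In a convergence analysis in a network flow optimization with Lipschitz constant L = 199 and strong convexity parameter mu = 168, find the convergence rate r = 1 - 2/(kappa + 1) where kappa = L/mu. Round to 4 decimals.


Step 1: Compute the condition number.
kappa = L/mu = 199/168 = 1.1845
Step 2: Compute the convergence rate.
r = 1 - 2/(kappa + 1) = 1 - 2*mu/(L + mu) = (L - mu)/(L + mu) = 31/367 = 0.0845


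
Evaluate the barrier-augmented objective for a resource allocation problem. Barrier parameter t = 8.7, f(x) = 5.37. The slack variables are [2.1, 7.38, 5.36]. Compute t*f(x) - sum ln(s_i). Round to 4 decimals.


Step 1: Compute log-barrier.
ln values: [0.7419, 1.9988, 1.679]
phi = -(0.7419 + 1.9988 + 1.679) = -4.4197
Step 2: Compute augmented objective.
t*f(x) = 8.7*5.37 = 46.719
Total = 46.719 - 4.4197 = 42.2993


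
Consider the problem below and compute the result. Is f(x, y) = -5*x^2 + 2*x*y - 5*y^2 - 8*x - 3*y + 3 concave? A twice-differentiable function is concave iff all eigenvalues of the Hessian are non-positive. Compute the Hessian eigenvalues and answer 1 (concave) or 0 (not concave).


The Hessian of f(x,y) = -5*x^2 + 2*x*y - 5*y^2 - 8*x - 3*y + 3 is:
H = [[-10, 2], [2, -10]]
Trace = -10 - 10 = -20
Determinant = -10*-10 - (2)^2 = 96
Discriminant = (-20)^2 - 4*96 = 16.0
Eigenvalues: lambda_1 = -12.0, lambda_2 = -8.0
The function is concave.

1


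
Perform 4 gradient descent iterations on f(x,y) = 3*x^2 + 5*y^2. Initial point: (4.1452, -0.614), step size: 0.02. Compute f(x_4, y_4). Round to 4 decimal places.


Gradient descent on f(x,y) = 3*x^2 + 5*y^2.
Starting point: (4.1452, -0.614), alpha = 0.02
Step 1: grad_x = 2*3*4.1452 = 24.8712, grad_y = 2*5*-0.614 = -6.14
  x_1 = 4.1452 - 0.02*24.8712 = 3.6478
  y_1 = -0.614 - 0.02*-6.14 = -0.4912
Step 2: grad_x = 2*3*3.6478 = 21.8867, grad_y = 2*5*-0.4912 = -4.912
  x_2 = 3.6478 - 0.02*21.8867 = 3.21
  y_2 = -0.4912 - 0.02*-4.912 = -0.393
Step 3: grad_x = 2*3*3.21 = 19.2603, grad_y = 2*5*-0.393 = -3.9296
  x_3 = 3.21 - 0.02*19.2603 = 2.8248
  y_3 = -0.393 - 0.02*-3.9296 = -0.3144
Step 4: grad_x = 2*3*2.8248 = 16.949, grad_y = 2*5*-0.3144 = -3.1437
  x_4 = 2.8248 - 0.02*16.949 = 2.4859
  y_4 = -0.3144 - 0.02*-3.1437 = -0.2515
f(2.4859, -0.2515) = 3*2.4859^2 + 5*(-0.2515)^2 = 18.8547


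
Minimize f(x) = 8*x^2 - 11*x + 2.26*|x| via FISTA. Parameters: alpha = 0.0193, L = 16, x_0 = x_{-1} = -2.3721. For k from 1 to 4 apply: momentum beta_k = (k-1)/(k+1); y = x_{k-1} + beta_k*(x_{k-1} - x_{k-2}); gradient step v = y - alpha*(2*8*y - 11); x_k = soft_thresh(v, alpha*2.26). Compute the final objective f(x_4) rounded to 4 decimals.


FISTA on f(x) = 8*x^2 - 11*x + 2.26*|x|
L = 16, alpha = 0.0193
Iteration 1: beta = 0.0, y = -2.3721 + 0.0*(-2.3721 + 2.3721) = -2.3721
  grad(y) = -48.9536, v = y - alpha*grad = -1.4273
  prox(v) = soft_thresh(-1.4273, 0.0436) = -1.3837
Iteration 2: beta = 0.3333, y = -1.3837 + 0.3333*(-1.3837 + 2.3721) = -1.0542
  grad(y) = -27.8673, v = y - alpha*grad = -0.5164
  prox(v) = soft_thresh(-0.5164, 0.0436) = -0.4727
Iteration 3: beta = 0.5, y = -0.4727 + 0.5*(-0.4727 + 1.3837) = -0.0173
  grad(y) = -11.2765, v = y - alpha*grad = 0.2004
  prox(v) = soft_thresh(0.2004, 0.0436) = 0.1567
Iteration 4: beta = 0.6, y = 0.1567 + 0.6*(0.1567 + 0.4727) = 0.5344
  grad(y) = -2.4492, v = y - alpha*grad = 0.5817
  prox(v) = soft_thresh(0.5817, 0.0436) = 0.5381
f(x_4) = 8*0.5381^2 - 11*0.5381 + 2.26*|0.5381| = -2.3866


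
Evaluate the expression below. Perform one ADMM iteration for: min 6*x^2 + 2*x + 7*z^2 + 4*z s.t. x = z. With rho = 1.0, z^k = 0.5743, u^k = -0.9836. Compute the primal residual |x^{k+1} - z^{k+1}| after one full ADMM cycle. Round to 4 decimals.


ADMM iteration with rho = 1.0, z^k = 0.5743, u^k = -0.9836
Step 1: x-update.
Minimize 6*x^2 + 2*x + (1.0/2)*(x - 0.5743 - 0.9836)^2
FOC: (2*6 + 1.0)*x = -2 + 1.0*(0.5743 + 0.9836)
x^{k+1} = -0.034
Step 2: z-update.
Minimize 7*z^2 + 4*z + (1.0/2)*(-0.034 - z - 0.9836)^2
FOC: (2*7 + 1.0)*z = -4 + 1.0*(-0.034 - 0.9836)
z^{k+1} = -0.3345
Step 3: u-update.
u^{k+1} = -0.9836 - 0.034 + 0.3345 = -0.6831
Step 4: Primal residual = |-0.034 + 0.3345| = 0.3005


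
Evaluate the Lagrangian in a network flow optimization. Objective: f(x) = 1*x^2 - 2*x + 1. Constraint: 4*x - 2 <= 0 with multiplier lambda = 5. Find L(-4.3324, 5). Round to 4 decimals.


Step 1: Evaluate f(x).
f(-4.3324) = 1*(-4.3324)^2 - 2*(-4.3324) + 1 = 28.4345
Step 2: Evaluate g(x).
g(-4.3324) = 4*-4.3324 - 2 = -19.3296
Step 3: Compute Lagrangian.
L = 28.4345 + 5*-19.3296 = -68.2135


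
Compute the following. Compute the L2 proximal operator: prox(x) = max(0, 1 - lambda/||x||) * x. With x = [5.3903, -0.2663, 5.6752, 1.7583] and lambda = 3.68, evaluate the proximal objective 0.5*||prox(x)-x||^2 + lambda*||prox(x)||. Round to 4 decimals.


Step 1: Compute ||x||.
||x|| = 8.0266
Step 2: Compute scaling factor.
scale = max(0, 1 - 3.68/8.0266) = 0.5415
Step 3: prox(x) = [2.919, -0.1442, 3.0732, 0.9522]
||prox(x)|| = 4.3466
Step 4: Proximal objective.
0.5*||prox-x||^2 = 6.7712
lambda*||prox|| = 15.9955
Total = 22.7666


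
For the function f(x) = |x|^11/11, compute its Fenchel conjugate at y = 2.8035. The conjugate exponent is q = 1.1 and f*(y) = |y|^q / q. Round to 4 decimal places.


The conjugate exponent q satisfies 1/p + 1/q = 1.
p = 11, so q = 11/(11 - 1) = 1.1
|y|^q = 2.8035^1.1 = 3.1079
f*(2.8035) = 3.1079 / 1.1 = 2.8254


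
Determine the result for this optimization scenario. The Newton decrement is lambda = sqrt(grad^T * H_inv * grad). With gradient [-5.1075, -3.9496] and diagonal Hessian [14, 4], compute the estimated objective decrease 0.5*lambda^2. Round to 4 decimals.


Step 1: H is diagonal, so H^(-1) * g = [-0.3648, -0.9874].
Step 2: g^T H^(-1) g = sum_i g_i^2 / H_ii
  = (-5.1075)^2/14 + (-3.9496)^2/4
  = 1.8633 + 3.8998 = 5.7632
Step 3: Objective decrease = 0.5 * g^T H^(-1) g = 2.8816


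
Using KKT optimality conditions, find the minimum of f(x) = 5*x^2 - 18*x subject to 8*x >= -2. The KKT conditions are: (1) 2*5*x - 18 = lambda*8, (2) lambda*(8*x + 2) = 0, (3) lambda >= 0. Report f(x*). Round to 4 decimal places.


Step 1: Try lambda = 0 (constraint inactive).
Stationarity: 2*5*x - 18 = 0
x* = 18/(2*5) = 1.8
Check constraint: 8*1.8 = 14.4 >= -2 -- satisfied.
Step 2: Compute optimal value.
f(x*) = 5*1.8^2 - 18*1.8 = -16.2


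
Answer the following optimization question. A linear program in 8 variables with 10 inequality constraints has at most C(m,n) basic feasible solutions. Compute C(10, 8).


Each vertex corresponds to some choice of n active constraints out of m, so the number of vertices is at most C(m, n) = m! / (n!(m-n)!).
m = 10, n = 8
Numerator: 10 * 9 * 8 * 7 * 6 * 5 * 4 * 3
Denominator: 8! = 40320
C(10, 8) = 45


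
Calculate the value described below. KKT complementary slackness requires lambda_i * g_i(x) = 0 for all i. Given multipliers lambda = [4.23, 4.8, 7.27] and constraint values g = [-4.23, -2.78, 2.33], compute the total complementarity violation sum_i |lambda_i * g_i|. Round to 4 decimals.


KKT complementary slackness check:
lambda_1 * g_1 = 4.23 * -4.23 = -17.8929
lambda_2 * g_2 = 4.8 * -2.78 = -13.344
lambda_3 * g_3 = 7.27 * 2.33 = 16.9391
Total violation = 17.8929 + 13.344 + 16.9391 = 48.176


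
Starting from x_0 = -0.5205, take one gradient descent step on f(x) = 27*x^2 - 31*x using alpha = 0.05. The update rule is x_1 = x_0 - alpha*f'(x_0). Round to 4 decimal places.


We compute the gradient at x_0 and apply the update.
f'(x) = 54*x - 31
f'(-0.5205) = 54*-0.5205 - 31 = -59.107
x_1 = -0.5205 - 0.05*-59.107 = 2.4349


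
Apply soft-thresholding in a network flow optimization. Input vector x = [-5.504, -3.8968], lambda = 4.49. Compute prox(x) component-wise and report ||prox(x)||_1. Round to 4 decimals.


Soft-thresholding with lambda = 4.49:
prox(-5.504) = sign(-5.504)*max(|-5.504| - 4.49, 0) = -1.014
prox(-3.8968) = sign(-3.8968)*max(|-3.8968| - 4.49, 0) = 0.0
prox(x) = [-1.014, 0.0]
||prox(x)||_1 = 1.014 + 0.0 = 1.014


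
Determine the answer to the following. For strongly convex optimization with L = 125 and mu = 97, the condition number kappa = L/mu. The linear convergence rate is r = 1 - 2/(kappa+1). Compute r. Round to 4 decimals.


Step 1: Compute the condition number.
kappa = L/mu = 125/97 = 1.2887
Step 2: Compute the convergence rate.
r = 1 - 2/(kappa + 1) = 1 - 2*mu/(L + mu) = (L - mu)/(L + mu) = 28/222 = 0.1261


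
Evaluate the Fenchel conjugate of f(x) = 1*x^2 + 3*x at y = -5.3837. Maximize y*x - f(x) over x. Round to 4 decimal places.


f*(y) = sup_x {y*x - a*x^2 - b*x} = sup_x {(y-b)*x - a*x^2}
FOC: (y - b) - 2a*x = 0 => x* = (y - b)/(2a)
x* = (-5.3837 - 3)/(2*1) = -4.1919
f*(-5.3837) = (y-b)^2/(4a) = (-5.3837 - 3)^2/(4*1)
= 70.2864/4 = 17.5716


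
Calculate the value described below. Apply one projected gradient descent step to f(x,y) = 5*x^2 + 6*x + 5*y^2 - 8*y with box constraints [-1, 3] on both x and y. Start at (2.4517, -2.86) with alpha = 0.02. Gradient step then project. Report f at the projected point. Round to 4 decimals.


Step 1: Compute gradient at (2.4517, -2.86).
grad_x = 2*5*2.4517 + 6 = 30.517
grad_y = 2*5*-2.86 - 8 = -36.6
Step 2: Gradient step.
x_raw = 2.4517 - 0.02*30.517 = 1.8414
y_raw = -2.86 - 0.02*-36.6 = -2.128
Step 3: Project onto [-1, 3].
x_proj = clip(1.8414) = 1.8414
y_proj = clip(-2.128) = -1.0
Step 4: Evaluate f.
f(1.8414, -1.0) = 41.0012


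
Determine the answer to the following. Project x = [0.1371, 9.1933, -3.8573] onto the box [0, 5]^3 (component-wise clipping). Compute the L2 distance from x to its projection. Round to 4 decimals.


Project each component onto [0, 5].
clip(0.1371) = 0.1371, clip(9.1933) = 5.0, clip(-3.8573) = 0.0
Projection = [0.1371, 5.0, 0.0]
Squared diffs: [0.0, 17.5838, 14.8788]
Distance = sqrt(32.4626) = 5.6976


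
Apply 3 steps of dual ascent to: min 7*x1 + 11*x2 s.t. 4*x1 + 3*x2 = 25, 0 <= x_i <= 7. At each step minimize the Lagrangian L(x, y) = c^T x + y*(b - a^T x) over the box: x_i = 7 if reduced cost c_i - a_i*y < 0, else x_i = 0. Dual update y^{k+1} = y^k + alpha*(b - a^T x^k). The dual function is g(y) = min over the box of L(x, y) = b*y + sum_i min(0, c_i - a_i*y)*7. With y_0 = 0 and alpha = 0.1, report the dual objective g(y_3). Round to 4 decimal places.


Dual ascent for LP: min 7*x1 + 11*x2, 4*x1 + 3*x2 = 25, 0 <= x_i <= 7
Step 1: y^k = 0.0, reduced costs: (7.0, 11.0)
  x^k = (0.0, 0.0), subgradient = b - a^T x = 25.0
  y^{k+1} = 0.0 + 0.1*25.0 = 2.5
Step 2: y^k = 2.5, reduced costs: (-3.0, 3.5)
  x^k = (7.0, 0.0), subgradient = b - a^T x = -3.0
  y^{k+1} = 2.5 + 0.1*-3.0 = 2.2
Step 3: y^k = 2.2, reduced costs: (-1.8, 4.4)
  x^k = (7.0, 0.0), subgradient = b - a^T x = -3.0
  y^{k+1} = 2.2 + 0.1*-3.0 = 1.9
Dual objective at y_3 = 1.9: reduced costs (-0.6, 5.3), box minimizer x = (7.0, 0.0)
g(y_3) = b*y + (c1 - a1*y)*x1 + (c2 - a2*y)*x2 = 25*1.9 + (-0.6)*7.0 + 5.3*0.0 = 47.5 - 4.2 + 0.0 = 43.3


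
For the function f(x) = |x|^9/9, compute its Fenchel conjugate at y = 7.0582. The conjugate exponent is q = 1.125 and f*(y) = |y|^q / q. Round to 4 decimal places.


The conjugate exponent q satisfies 1/p + 1/q = 1.
p = 9, so q = 9/(9 - 1) = 1.125
|y|^q = 7.0582^1.125 = 9.0112
f*(7.0582) = 9.0112 / 1.125 = 8.0099


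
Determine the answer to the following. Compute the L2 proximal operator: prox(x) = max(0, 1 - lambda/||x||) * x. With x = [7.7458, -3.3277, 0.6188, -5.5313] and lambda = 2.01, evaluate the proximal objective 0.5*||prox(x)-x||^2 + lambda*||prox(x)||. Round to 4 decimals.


Step 1: Compute ||x||.
||x|| = 10.1019
Step 2: Compute scaling factor.
scale = max(0, 1 - 2.01/10.1019) = 0.801
Step 3: prox(x) = [6.2046, -2.6656, 0.4957, -4.4307]
||prox(x)|| = 8.0919
Step 4: Proximal objective.
0.5*||prox-x||^2 = 2.0201
lambda*||prox|| = 16.2647
Total = 18.2849


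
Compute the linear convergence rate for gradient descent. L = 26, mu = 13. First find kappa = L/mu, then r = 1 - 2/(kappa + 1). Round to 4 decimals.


Step 1: Compute the condition number.
kappa = L/mu = 26/13 = 2.0
Step 2: Compute the convergence rate.
r = 1 - 2/(kappa + 1) = 1 - 2*mu/(L + mu) = (L - mu)/(L + mu) = 13/39 = 0.3333


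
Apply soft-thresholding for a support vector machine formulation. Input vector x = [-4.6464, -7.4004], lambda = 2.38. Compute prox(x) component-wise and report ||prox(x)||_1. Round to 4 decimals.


Soft-thresholding with lambda = 2.38:
prox(-4.6464) = sign(-4.6464)*max(|-4.6464| - 2.38, 0) = -2.2664
prox(-7.4004) = sign(-7.4004)*max(|-7.4004| - 2.38, 0) = -5.0204
prox(x) = [-2.2664, -5.0204]
||prox(x)||_1 = 2.2664 + 5.0204 = 7.2868


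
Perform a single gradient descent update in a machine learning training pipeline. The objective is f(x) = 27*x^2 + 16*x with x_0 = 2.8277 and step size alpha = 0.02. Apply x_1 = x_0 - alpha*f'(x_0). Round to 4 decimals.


We compute the gradient at x_0 and apply the update.
f'(x) = 54*x + 16
f'(2.8277) = 54*2.8277 + 16 = 168.6958
x_1 = 2.8277 - 0.02*168.6958 = -0.5462


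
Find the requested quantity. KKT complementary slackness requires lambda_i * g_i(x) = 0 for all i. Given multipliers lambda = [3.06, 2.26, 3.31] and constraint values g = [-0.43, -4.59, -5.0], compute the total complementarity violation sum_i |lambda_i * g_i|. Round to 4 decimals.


KKT complementary slackness check:
lambda_1 * g_1 = 3.06 * -0.43 = -1.3158
lambda_2 * g_2 = 2.26 * -4.59 = -10.3734
lambda_3 * g_3 = 3.31 * -5.0 = -16.55
Total violation = 1.3158 + 10.3734 + 16.55 = 28.2392


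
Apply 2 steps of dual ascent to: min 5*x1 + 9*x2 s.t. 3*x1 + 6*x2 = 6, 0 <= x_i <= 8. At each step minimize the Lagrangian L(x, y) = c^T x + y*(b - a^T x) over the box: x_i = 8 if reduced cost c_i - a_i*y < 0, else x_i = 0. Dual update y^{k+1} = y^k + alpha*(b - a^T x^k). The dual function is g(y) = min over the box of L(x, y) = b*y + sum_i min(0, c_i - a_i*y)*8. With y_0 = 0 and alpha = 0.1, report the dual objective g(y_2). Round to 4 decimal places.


Dual ascent for LP: min 5*x1 + 9*x2, 3*x1 + 6*x2 = 6, 0 <= x_i <= 8
Step 1: y^k = 0.0, reduced costs: (5.0, 9.0)
  x^k = (0.0, 0.0), subgradient = b - a^T x = 6.0
  y^{k+1} = 0.0 + 0.1*6.0 = 0.6
Step 2: y^k = 0.6, reduced costs: (3.2, 5.4)
  x^k = (0.0, 0.0), subgradient = b - a^T x = 6.0
  y^{k+1} = 0.6 + 0.1*6.0 = 1.2
Dual objective at y_2 = 1.2: reduced costs (1.4, 1.8), box minimizer x = (0.0, 0.0)
g(y_2) = b*y + (c1 - a1*y)*x1 + (c2 - a2*y)*x2 = 6*1.2 + 1.4*0.0 + 1.8*0.0 = 7.2 + 0.0 + 0.0 = 7.2


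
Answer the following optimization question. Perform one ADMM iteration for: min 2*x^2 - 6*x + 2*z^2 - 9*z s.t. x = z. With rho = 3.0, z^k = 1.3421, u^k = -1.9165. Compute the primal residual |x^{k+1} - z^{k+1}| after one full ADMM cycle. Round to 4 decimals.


ADMM iteration with rho = 3.0, z^k = 1.3421, u^k = -1.9165
Step 1: x-update.
Minimize 2*x^2 - 6*x + (3.0/2)*(x - 1.3421 - 1.9165)^2
FOC: (2*2 + 3.0)*x = 6 + 3.0*(1.3421 + 1.9165)
x^{k+1} = 2.2537
Step 2: z-update.
Minimize 2*z^2 - 9*z + (3.0/2)*(2.2537 - z - 1.9165)^2
FOC: (2*2 + 3.0)*z = 9 + 3.0*(2.2537 - 1.9165)
z^{k+1} = 1.4302
Step 3: u-update.
u^{k+1} = -1.9165 + 2.2537 - 1.4302 = -1.093
Step 4: Primal residual = |2.2537 - 1.4302| = 0.8235


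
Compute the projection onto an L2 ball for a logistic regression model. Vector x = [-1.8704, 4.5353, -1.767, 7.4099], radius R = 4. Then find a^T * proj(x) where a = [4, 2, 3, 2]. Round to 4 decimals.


Step 1: Compute ||x|| (intermediates to 6 decimals).
||x|| = sqrt((-1.8704)^2 + 4.5353^2 + (-1.767)^2 + 7.4099^2) = 9.060698
Step 2: Project.
Since ||x|| > R, scale = R/||x|| = 4/9.060698 = 0.441467, proj(x) = scale * x
proj(x) = [-0.82572, 2.002185, -0.780072, 3.271226]
Step 3: Dot product.
a^T * proj(x) = 4*(-0.82572) + 2*2.002185 + 3*(-0.780072) + 2*3.271226 = 4.9037


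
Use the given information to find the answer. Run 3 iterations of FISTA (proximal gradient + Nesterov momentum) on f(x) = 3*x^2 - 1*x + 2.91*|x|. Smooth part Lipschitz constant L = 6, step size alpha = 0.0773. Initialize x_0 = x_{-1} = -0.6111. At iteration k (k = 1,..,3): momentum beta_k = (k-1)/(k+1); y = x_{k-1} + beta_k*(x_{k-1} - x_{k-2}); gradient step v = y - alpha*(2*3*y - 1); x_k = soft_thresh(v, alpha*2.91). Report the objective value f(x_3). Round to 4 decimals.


FISTA on f(x) = 3*x^2 - 1*x + 2.91*|x|
L = 6, alpha = 0.0773
Iteration 1: beta = 0.0, y = -0.6111 + 0.0*(-0.6111 + 0.6111) = -0.6111
  grad(y) = -4.6666, v = y - alpha*grad = -0.2504
  prox(v) = soft_thresh(-0.2504, 0.2249) = -0.0254
Iteration 2: beta = 0.3333, y = -0.0254 + 0.3333*(-0.0254 + 0.6111) = 0.1698
  grad(y) = 0.0188, v = y - alpha*grad = 0.1683
  prox(v) = soft_thresh(0.1683, 0.2249) = 0.0
Iteration 3: beta = 0.5, y = 0.0 + 0.5*(0.0 + 0.0254) = 0.0127
  grad(y) = -0.9237, v = y - alpha*grad = 0.0841
  prox(v) = soft_thresh(0.0841, 0.2249) = 0.0
f(x_3) = 3*0.0^2 - 1*0.0 + 2.91*|0.0| = 0.0


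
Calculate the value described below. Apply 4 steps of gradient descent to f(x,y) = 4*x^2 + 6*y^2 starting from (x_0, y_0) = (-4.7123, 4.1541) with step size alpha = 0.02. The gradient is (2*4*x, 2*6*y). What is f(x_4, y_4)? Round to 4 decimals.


Gradient descent on f(x,y) = 4*x^2 + 6*y^2.
Starting point: (-4.7123, 4.1541), alpha = 0.02
Step 1: grad_x = 2*4*-4.7123 = -37.6984, grad_y = 2*6*4.1541 = 49.8492
  x_1 = -4.7123 - 0.02*-37.6984 = -3.9583
  y_1 = 4.1541 - 0.02*49.8492 = 3.1571
Step 2: grad_x = 2*4*-3.9583 = -31.6667, grad_y = 2*6*3.1571 = 37.8854
  x_2 = -3.9583 - 0.02*-31.6667 = -3.325
  y_2 = 3.1571 - 0.02*37.8854 = 2.3994
Step 3: grad_x = 2*4*-3.325 = -26.6, grad_y = 2*6*2.3994 = 28.7929
  x_3 = -3.325 - 0.02*-26.6 = -2.793
  y_3 = 2.3994 - 0.02*28.7929 = 1.8236
Step 4: grad_x = 2*4*-2.793 = -22.344, grad_y = 2*6*1.8236 = 21.8826
  x_4 = -2.793 - 0.02*-22.344 = -2.3461
  y_4 = 1.8236 - 0.02*21.8826 = 1.3859
f(-2.3461, 1.3859) = 4*(-2.3461)^2 + 6*1.3859^2 = 33.5414


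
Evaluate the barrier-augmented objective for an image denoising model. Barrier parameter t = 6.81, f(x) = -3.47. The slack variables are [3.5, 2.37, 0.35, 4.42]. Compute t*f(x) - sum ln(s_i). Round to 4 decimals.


Step 1: Compute log-barrier.
ln values: [1.2528, 0.8629, -1.0498, 1.4861]
phi = -(1.2528 + 0.8629 - 1.0498 + 1.4861) = -2.552
Step 2: Compute augmented objective.
t*f(x) = 6.81*-3.47 = -23.6307
Total = -23.6307 - 2.552 = -26.1827


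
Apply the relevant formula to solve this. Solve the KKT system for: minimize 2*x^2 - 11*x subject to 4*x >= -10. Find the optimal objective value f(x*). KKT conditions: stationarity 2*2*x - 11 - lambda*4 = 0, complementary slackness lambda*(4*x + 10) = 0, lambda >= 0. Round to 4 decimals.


Step 1: Try lambda = 0 (constraint inactive).
Stationarity: 2*2*x - 11 = 0
x* = 11/(2*2) = 2.75
Check constraint: 4*2.75 = 11.0 >= -10 -- satisfied.
Step 2: Compute optimal value.
f(x*) = 2*2.75^2 - 11*2.75 = -15.125


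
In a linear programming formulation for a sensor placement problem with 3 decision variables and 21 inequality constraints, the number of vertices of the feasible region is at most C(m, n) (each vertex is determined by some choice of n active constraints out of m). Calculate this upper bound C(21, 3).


Each vertex corresponds to some choice of n active constraints out of m, so the number of vertices is at most C(m, n) = m! / (n!(m-n)!).
m = 21, n = 3
Numerator: 21 * 20 * 19
Denominator: 3! = 6
C(21, 3) = 1330


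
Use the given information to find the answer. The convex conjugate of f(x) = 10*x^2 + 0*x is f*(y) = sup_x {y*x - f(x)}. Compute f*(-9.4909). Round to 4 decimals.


f*(y) = sup_x {y*x - a*x^2 - b*x} = sup_x {(y-b)*x - a*x^2}
FOC: (y - b) - 2a*x = 0 => x* = (y - b)/(2a)
x* = (-9.4909 - 0)/(2*10) = -0.4745
f*(-9.4909) = (y-b)^2/(4a) = (-9.4909 - 0)^2/(4*10)
= 90.0772/40 = 2.2519


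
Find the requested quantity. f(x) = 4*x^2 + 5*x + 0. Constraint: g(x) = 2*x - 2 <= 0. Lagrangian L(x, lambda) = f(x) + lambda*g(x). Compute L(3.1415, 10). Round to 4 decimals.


Step 1: Evaluate f(x).
f(3.1415) = 4*3.1415^2 + 5*3.1415 + 0 = 55.1836
Step 2: Evaluate g(x).
g(3.1415) = 2*3.1415 - 2 = 4.283
Step 3: Compute Lagrangian.
L = 55.1836 + 10*4.283 = 98.0136


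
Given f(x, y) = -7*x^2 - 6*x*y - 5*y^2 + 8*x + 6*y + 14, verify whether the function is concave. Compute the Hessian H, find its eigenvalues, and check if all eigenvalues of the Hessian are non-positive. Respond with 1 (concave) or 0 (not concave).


The Hessian of f(x,y) = -7*x^2 - 6*x*y - 5*y^2 + 8*x + 6*y + 14 is:
H = [[-14, -6], [-6, -10]]
Trace = -14 - 10 = -24
Determinant = -14*-10 - (-6)^2 = 104
Discriminant = (-24)^2 - 4*104 = 160.0
Eigenvalues: lambda_1 = -18.3246, lambda_2 = -5.6754
The function is concave.

1


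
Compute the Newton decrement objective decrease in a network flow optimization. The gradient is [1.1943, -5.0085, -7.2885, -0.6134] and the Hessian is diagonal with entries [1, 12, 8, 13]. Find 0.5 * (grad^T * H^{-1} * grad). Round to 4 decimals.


Step 1: H is diagonal, so H^(-1) * g = [1.1943, -0.4174, -0.9111, -0.0472].
Step 2: g^T H^(-1) g = sum_i g_i^2 / H_ii
  = (1.1943)^2/1 + (-5.0085)^2/12 + (-7.2885)^2/8 + (-0.6134)^2/13
  = 1.4264 + 2.0904 + 6.6403 + 0.0289 = 10.186
Step 3: Objective decrease = 0.5 * g^T H^(-1) g = 5.093


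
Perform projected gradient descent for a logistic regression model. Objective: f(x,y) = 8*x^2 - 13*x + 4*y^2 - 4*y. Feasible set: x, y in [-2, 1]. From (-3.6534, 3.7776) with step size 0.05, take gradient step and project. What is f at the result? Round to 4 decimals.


Step 1: Compute gradient at (-3.6534, 3.7776).
grad_x = 2*8*-3.6534 - 13 = -71.4544
grad_y = 2*4*3.7776 - 4 = 26.2208
Step 2: Gradient step.
x_raw = -3.6534 - 0.05*-71.4544 = -0.0807
y_raw = 3.7776 - 0.05*26.2208 = 2.4666
Step 3: Project onto [-2, 1].
x_proj = clip(-0.0807) = -0.0807
y_proj = clip(2.4666) = 1.0
Step 4: Evaluate f.
f(-0.0807, 1.0) = 1.1009


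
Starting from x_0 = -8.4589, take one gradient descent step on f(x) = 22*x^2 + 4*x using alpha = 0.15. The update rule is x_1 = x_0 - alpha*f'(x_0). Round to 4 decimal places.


We compute the gradient at x_0 and apply the update.
f'(x) = 44*x + 4
f'(-8.4589) = 44*-8.4589 + 4 = -368.1916
x_1 = -8.4589 - 0.15*-368.1916 = 46.7698


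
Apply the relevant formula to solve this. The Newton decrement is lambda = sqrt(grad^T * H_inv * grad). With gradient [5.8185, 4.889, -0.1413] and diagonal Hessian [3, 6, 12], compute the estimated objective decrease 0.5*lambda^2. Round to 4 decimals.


Step 1: H is diagonal, so H^(-1) * g = [1.9395, 0.8148, -0.0118].
Step 2: g^T H^(-1) g = sum_i g_i^2 / H_ii
  = (5.8185)^2/3 + (4.889)^2/6 + (-0.1413)^2/12
  = 11.285 + 3.9837 + 0.0017 = 15.2704
Step 3: Objective decrease = 0.5 * g^T H^(-1) g = 7.6352


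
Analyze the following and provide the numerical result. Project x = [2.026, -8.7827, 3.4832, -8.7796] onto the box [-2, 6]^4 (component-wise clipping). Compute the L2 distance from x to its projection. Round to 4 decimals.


Project each component onto [-2, 6].
clip(2.026) = 2.026, clip(-8.7827) = -2.0, clip(3.4832) = 3.4832, clip(-8.7796) = -2.0
Projection = [2.026, -2.0, 3.4832, -2.0]
Squared diffs: [0.0, 46.005, 0.0, 45.963]
Distance = sqrt(91.968) = 9.59


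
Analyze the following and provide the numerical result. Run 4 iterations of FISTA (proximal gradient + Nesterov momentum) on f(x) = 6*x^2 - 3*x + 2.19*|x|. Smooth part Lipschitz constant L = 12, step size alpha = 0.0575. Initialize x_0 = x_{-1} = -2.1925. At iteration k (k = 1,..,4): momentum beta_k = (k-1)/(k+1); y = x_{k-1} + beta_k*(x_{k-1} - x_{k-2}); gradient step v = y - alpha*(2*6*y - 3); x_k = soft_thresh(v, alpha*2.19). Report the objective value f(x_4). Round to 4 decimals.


FISTA on f(x) = 6*x^2 - 3*x + 2.19*|x|
L = 12, alpha = 0.0575
Iteration 1: beta = 0.0, y = -2.1925 + 0.0*(-2.1925 + 2.1925) = -2.1925
  grad(y) = -29.31, v = y - alpha*grad = -0.5072
  prox(v) = soft_thresh(-0.5072, 0.1259) = -0.3813
Iteration 2: beta = 0.3333, y = -0.3813 + 0.3333*(-0.3813 + 2.1925) = 0.2225
  grad(y) = -0.33, v = y - alpha*grad = 0.2415
  prox(v) = soft_thresh(0.2415, 0.1259) = 0.1156
Iteration 3: beta = 0.5, y = 0.1156 + 0.5*(0.1156 + 0.3813) = 0.364
  grad(y) = 1.3674, v = y - alpha*grad = 0.2853
  prox(v) = soft_thresh(0.2853, 0.1259) = 0.1594
Iteration 4: beta = 0.6, y = 0.1594 + 0.6*(0.1594 - 0.1156) = 0.1857
  grad(y) = -0.7715, v = y - alpha*grad = 0.2301
  prox(v) = soft_thresh(0.2301, 0.1259) = 0.1041
f(x_4) = 6*0.1041^2 - 3*0.1041 + 2.19*|0.1041| = -0.0193


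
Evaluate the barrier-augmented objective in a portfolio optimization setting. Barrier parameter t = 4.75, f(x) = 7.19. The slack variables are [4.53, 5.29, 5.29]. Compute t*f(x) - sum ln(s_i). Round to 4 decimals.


Step 1: Compute log-barrier.
ln values: [1.5107, 1.6658, 1.6658]
phi = -(1.5107 + 1.6658 + 1.6658) = -4.8424
Step 2: Compute augmented objective.
t*f(x) = 4.75*7.19 = 34.1525
Total = 34.1525 - 4.8424 = 29.3101


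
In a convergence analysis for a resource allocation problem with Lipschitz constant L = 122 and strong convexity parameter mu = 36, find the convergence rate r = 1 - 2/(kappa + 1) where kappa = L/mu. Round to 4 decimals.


Step 1: Compute the condition number.
kappa = L/mu = 122/36 = 3.3889
Step 2: Compute the convergence rate.
r = 1 - 2/(kappa + 1) = 1 - 2*mu/(L + mu) = (L - mu)/(L + mu) = 86/158 = 0.5443


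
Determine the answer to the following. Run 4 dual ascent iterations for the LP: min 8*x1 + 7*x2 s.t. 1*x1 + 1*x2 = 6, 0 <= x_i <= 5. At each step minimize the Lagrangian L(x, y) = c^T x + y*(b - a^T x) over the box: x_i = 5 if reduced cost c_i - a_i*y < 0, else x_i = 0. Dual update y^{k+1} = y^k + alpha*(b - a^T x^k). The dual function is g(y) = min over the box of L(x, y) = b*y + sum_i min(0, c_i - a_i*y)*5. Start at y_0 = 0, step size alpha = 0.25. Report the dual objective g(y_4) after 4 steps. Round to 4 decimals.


Dual ascent for LP: min 8*x1 + 7*x2, 1*x1 + 1*x2 = 6, 0 <= x_i <= 5
Step 1: y^k = 0.0, reduced costs: (8.0, 7.0)
  x^k = (0.0, 0.0), subgradient = b - a^T x = 6.0
  y^{k+1} = 0.0 + 0.25*6.0 = 1.5
Step 2: y^k = 1.5, reduced costs: (6.5, 5.5)
  x^k = (0.0, 0.0), subgradient = b - a^T x = 6.0
  y^{k+1} = 1.5 + 0.25*6.0 = 3.0
Step 3: y^k = 3.0, reduced costs: (5.0, 4.0)
  x^k = (0.0, 0.0), subgradient = b - a^T x = 6.0
  y^{k+1} = 3.0 + 0.25*6.0 = 4.5
Step 4: y^k = 4.5, reduced costs: (3.5, 2.5)
  x^k = (0.0, 0.0), subgradient = b - a^T x = 6.0
  y^{k+1} = 4.5 + 0.25*6.0 = 6.0
Dual objective at y_4 = 6.0: reduced costs (2.0, 1.0), box minimizer x = (0.0, 0.0)
g(y_4) = b*y + (c1 - a1*y)*x1 + (c2 - a2*y)*x2 = 6*6.0 + 2.0*0.0 + 1.0*0.0 = 36.0 + 0.0 + 0.0 = 36.0


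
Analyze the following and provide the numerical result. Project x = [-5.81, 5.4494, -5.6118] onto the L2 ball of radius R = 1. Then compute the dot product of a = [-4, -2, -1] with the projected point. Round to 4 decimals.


Step 1: Compute ||x|| (intermediates to 6 decimals).
||x|| = sqrt((-5.81)^2 + 5.4494^2 + (-5.6118)^2) = 9.74394
Step 2: Project.
Since ||x|| > R, scale = R/||x|| = 1/9.74394 = 0.102628, proj(x) = scale * x
proj(x) = [-0.596269, 0.559261, -0.575928]
Step 3: Dot product.
a^T * proj(x) = -4*(-0.596269) - 2*0.559261 - 1*(-0.575928) = 1.8425


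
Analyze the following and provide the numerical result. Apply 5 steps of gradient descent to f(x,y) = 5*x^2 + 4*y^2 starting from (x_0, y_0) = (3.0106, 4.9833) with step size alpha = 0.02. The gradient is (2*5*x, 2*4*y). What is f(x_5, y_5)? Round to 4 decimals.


Gradient descent on f(x,y) = 5*x^2 + 4*y^2.
Starting point: (3.0106, 4.9833), alpha = 0.02
Step 1: grad_x = 2*5*3.0106 = 30.106, grad_y = 2*4*4.9833 = 39.8664
  x_1 = 3.0106 - 0.02*30.106 = 2.4085
  y_1 = 4.9833 - 0.02*39.8664 = 4.186
Step 2: grad_x = 2*5*2.4085 = 24.0848, grad_y = 2*4*4.186 = 33.4878
  x_2 = 2.4085 - 0.02*24.0848 = 1.9268
  y_2 = 4.186 - 0.02*33.4878 = 3.5162
Step 3: grad_x = 2*5*1.9268 = 19.2678, grad_y = 2*4*3.5162 = 28.1297
  x_3 = 1.9268 - 0.02*19.2678 = 1.5414
  y_3 = 3.5162 - 0.02*28.1297 = 2.9536
Step 4: grad_x = 2*5*1.5414 = 15.4143, grad_y = 2*4*2.9536 = 23.629
  x_4 = 1.5414 - 0.02*15.4143 = 1.2331
  y_4 = 2.9536 - 0.02*23.629 = 2.481
Step 5: grad_x = 2*5*1.2331 = 12.3314, grad_y = 2*4*2.481 = 19.8483
  x_5 = 1.2331 - 0.02*12.3314 = 0.9865
  y_5 = 2.481 - 0.02*19.8483 = 2.0841
f(0.9865, 2.0841) = 5*0.9865^2 + 4*2.0841^2 = 22.2395


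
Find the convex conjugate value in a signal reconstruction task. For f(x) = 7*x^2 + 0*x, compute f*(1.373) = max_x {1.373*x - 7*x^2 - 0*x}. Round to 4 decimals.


f*(y) = sup_x {y*x - a*x^2 - b*x} = sup_x {(y-b)*x - a*x^2}
FOC: (y - b) - 2a*x = 0 => x* = (y - b)/(2a)
x* = (1.373 - 0)/(2*7) = 0.0981
f*(1.373) = (y-b)^2/(4a) = (1.373 - 0)^2/(4*7)
= 1.8851/28 = 0.0673
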